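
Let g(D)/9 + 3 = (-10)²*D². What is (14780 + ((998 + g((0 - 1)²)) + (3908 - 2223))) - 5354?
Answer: 12982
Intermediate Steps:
g(D) = -27 + 900*D² (g(D) = -27 + 9*((-10)²*D²) = -27 + 9*(100*D²) = -27 + 900*D²)
(14780 + ((998 + g((0 - 1)²)) + (3908 - 2223))) - 5354 = (14780 + ((998 + (-27 + 900*((0 - 1)²)²)) + (3908 - 2223))) - 5354 = (14780 + ((998 + (-27 + 900*((-1)²)²)) + 1685)) - 5354 = (14780 + ((998 + (-27 + 900*1²)) + 1685)) - 5354 = (14780 + ((998 + (-27 + 900*1)) + 1685)) - 5354 = (14780 + ((998 + (-27 + 900)) + 1685)) - 5354 = (14780 + ((998 + 873) + 1685)) - 5354 = (14780 + (1871 + 1685)) - 5354 = (14780 + 3556) - 5354 = 18336 - 5354 = 12982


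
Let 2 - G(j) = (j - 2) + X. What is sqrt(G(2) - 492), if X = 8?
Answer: I*sqrt(498) ≈ 22.316*I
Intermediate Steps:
G(j) = -4 - j (G(j) = 2 - ((j - 2) + 8) = 2 - ((-2 + j) + 8) = 2 - (6 + j) = 2 + (-6 - j) = -4 - j)
sqrt(G(2) - 492) = sqrt((-4 - 1*2) - 492) = sqrt((-4 - 2) - 492) = sqrt(-6 - 492) = sqrt(-498) = I*sqrt(498)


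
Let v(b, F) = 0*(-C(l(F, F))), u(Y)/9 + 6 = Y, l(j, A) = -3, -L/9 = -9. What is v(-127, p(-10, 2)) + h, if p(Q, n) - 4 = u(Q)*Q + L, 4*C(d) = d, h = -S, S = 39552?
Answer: -39552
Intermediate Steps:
L = 81 (L = -9*(-9) = 81)
u(Y) = -54 + 9*Y
h = -39552 (h = -1*39552 = -39552)
C(d) = d/4
p(Q, n) = 85 + Q*(-54 + 9*Q) (p(Q, n) = 4 + ((-54 + 9*Q)*Q + 81) = 4 + (Q*(-54 + 9*Q) + 81) = 4 + (81 + Q*(-54 + 9*Q)) = 85 + Q*(-54 + 9*Q))
v(b, F) = 0 (v(b, F) = 0*(-(-3)/4) = 0*(-1*(-3/4)) = 0*(3/4) = 0)
v(-127, p(-10, 2)) + h = 0 - 39552 = -39552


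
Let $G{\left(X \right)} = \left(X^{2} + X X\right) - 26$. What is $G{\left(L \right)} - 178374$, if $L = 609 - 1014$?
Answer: $149650$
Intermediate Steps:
$L = -405$
$G{\left(X \right)} = -26 + 2 X^{2}$ ($G{\left(X \right)} = \left(X^{2} + X^{2}\right) - 26 = 2 X^{2} - 26 = -26 + 2 X^{2}$)
$G{\left(L \right)} - 178374 = \left(-26 + 2 \left(-405\right)^{2}\right) - 178374 = \left(-26 + 2 \cdot 164025\right) - 178374 = \left(-26 + 328050\right) - 178374 = 328024 - 178374 = 149650$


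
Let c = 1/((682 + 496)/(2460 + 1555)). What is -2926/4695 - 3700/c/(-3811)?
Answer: -131392334/388318755 ≈ -0.33836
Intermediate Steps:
c = 4015/1178 (c = 1/(1178/4015) = 4015/1178 ≈ 3.4083)
-2926/4695 - 3700/c/(-3811) = -2926/4695 - 3700/4015/1178/(-3811) = -2926*1/4695 - 3700*1178/4015*(-1/3811) = -2926/4695 - 871720/803*(-1/3811) = -2926/4695 + 23560/82709 = -131392334/388318755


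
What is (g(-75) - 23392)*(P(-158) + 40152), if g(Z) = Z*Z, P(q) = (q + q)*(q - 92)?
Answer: -2116973584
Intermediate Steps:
P(q) = 2*q*(-92 + q) (P(q) = (2*q)*(-92 + q) = 2*q*(-92 + q))
g(Z) = Z**2
(g(-75) - 23392)*(P(-158) + 40152) = ((-75)**2 - 23392)*(2*(-158)*(-92 - 158) + 40152) = (5625 - 23392)*(2*(-158)*(-250) + 40152) = -17767*(79000 + 40152) = -17767*119152 = -2116973584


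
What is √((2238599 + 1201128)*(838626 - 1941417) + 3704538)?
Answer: I*√3793296273519 ≈ 1.9476e+6*I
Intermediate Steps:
√((2238599 + 1201128)*(838626 - 1941417) + 3704538) = √(3439727*(-1102791) + 3704538) = √(-3793299978057 + 3704538) = √(-3793296273519) = I*√3793296273519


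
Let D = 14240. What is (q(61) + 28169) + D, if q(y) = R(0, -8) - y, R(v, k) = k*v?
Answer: 42348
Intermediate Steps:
q(y) = -y (q(y) = -8*0 - y = 0 - y = -y)
(q(61) + 28169) + D = (-1*61 + 28169) + 14240 = (-61 + 28169) + 14240 = 28108 + 14240 = 42348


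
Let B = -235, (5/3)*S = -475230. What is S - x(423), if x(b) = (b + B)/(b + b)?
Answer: -2566244/9 ≈ -2.8514e+5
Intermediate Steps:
S = -285138 (S = (3/5)*(-475230) = -285138)
x(b) = (-235 + b)/(2*b) (x(b) = (b - 235)/(b + b) = (-235 + b)/((2*b)) = (-235 + b)*(1/(2*b)) = (-235 + b)/(2*b))
S - x(423) = -285138 - (-235 + 423)/(2*423) = -285138 - 188/(2*423) = -285138 - 1*2/9 = -285138 - 2/9 = -2566244/9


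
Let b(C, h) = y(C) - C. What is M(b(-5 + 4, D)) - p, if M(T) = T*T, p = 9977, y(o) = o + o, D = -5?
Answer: -9976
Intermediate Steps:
y(o) = 2*o
b(C, h) = C (b(C, h) = 2*C - C = C)
M(T) = T²
M(b(-5 + 4, D)) - p = (-5 + 4)² - 1*9977 = (-1)² - 9977 = 1 - 9977 = -9976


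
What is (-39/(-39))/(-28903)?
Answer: -1/28903 ≈ -3.4598e-5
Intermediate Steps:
(-39/(-39))/(-28903) = -(-39)*(-1)/(28903*39) = -1/28903*1 = -1/28903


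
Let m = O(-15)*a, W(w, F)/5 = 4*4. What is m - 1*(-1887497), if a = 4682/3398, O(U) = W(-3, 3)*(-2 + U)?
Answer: 3203673643/1699 ≈ 1.8856e+6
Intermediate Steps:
W(w, F) = 80 (W(w, F) = 5*(4*4) = 5*16 = 80)
O(U) = -160 + 80*U (O(U) = 80*(-2 + U) = -160 + 80*U)
a = 2341/1699 (a = 4682*(1/3398) = 2341/1699 ≈ 1.3779)
m = -3183760/1699 (m = (-160 + 80*(-15))*(2341/1699) = (-160 - 1200)*(2341/1699) = -1360*2341/1699 = -3183760/1699 ≈ -1873.9)
m - 1*(-1887497) = -3183760/1699 - 1*(-1887497) = -3183760/1699 + 1887497 = 3203673643/1699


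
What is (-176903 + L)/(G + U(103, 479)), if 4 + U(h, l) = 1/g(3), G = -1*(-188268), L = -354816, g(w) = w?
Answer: -1595157/564793 ≈ -2.8243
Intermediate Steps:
G = 188268
U(h, l) = -11/3 (U(h, l) = -4 + 1/3 = -11/3)
(-176903 + L)/(G + U(103, 479)) = (-176903 - 354816)/(188268 - 11/3) = -531719/564793/3 = -531719*3/564793 = -1595157/564793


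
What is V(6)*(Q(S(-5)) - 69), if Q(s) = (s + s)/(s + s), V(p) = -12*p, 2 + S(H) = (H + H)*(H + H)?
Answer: 4896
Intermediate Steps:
S(H) = -2 + 4*H**2 (S(H) = -2 + (H + H)*(H + H) = -2 + (2*H)*(2*H) = -2 + 4*H**2)
Q(s) = 1 (Q(s) = (2*s)/((2*s)) = (2*s)*(1/(2*s)) = 1)
V(6)*(Q(S(-5)) - 69) = (-12*6)*(1 - 69) = -72*(-68) = 4896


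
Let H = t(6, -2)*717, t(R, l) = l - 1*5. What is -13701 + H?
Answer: -18720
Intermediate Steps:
t(R, l) = -5 + l (t(R, l) = l - 5 = -5 + l)
H = -5019 (H = (-5 - 2)*717 = -7*717 = -5019)
-13701 + H = -13701 - 5019 = -18720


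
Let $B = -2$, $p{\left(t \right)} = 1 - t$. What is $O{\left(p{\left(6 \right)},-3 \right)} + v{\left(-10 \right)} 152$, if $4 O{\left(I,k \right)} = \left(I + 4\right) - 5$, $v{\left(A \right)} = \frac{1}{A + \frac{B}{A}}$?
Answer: $- \frac{1667}{98} \approx -17.01$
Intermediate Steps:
$v{\left(A \right)} = \frac{1}{A - \frac{2}{A}}$
$O{\left(I,k \right)} = - \frac{1}{4} + \frac{I}{4}$ ($O{\left(I,k \right)} = \frac{\left(I + 4\right) - 5}{4} = \frac{\left(4 + I\right) - 5}{4} = \frac{-1 + I}{4} = - \frac{1}{4} + \frac{I}{4}$)
$O{\left(p{\left(6 \right)},-3 \right)} + v{\left(-10 \right)} 152 = \left(- \frac{1}{4} + \frac{1 - 6}{4}\right) + - \frac{10}{-2 + \left(-10\right)^{2}} \cdot 152 = \left(- \frac{1}{4} + \frac{1 - 6}{4}\right) + - \frac{10}{-2 + 100} \cdot 152 = \left(- \frac{1}{4} + \frac{1}{4} \left(-5\right)\right) + - \frac{10}{98} \cdot 152 = \left(- \frac{1}{4} - \frac{5}{4}\right) + \left(-10\right) \frac{1}{98} \cdot 152 = - \frac{3}{2} - \frac{760}{49} = - \frac{1667}{98}$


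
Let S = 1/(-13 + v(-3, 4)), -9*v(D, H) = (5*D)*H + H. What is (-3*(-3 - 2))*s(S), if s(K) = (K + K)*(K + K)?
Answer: 4860/3721 ≈ 1.3061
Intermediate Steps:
v(D, H) = -H/9 - 5*D*H/9 (v(D, H) = -((5*D)*H + H)/9 = -(5*D*H + H)/9 = -(H + 5*D*H)/9 = -H/9 - 5*D*H/9)
S = -9/61 (S = 1/(-13 - 1/9*4*(1 + 5*(-3))) = 1/(-13 - 1/9*4*(1 - 15)) = 1/(-13 - 1/9*4*(-14)) = 1/(-13 + 56/9) = 1/(-61/9) = -9/61 ≈ -0.14754)
s(K) = 4*K**2 (s(K) = (2*K)*(2*K) = 4*K**2)
(-3*(-3 - 2))*s(S) = (-3*(-3 - 2))*(4*(-9/61)**2) = (-3*(-5))*(4*(81/3721)) = 15*(324/3721) = 4860/3721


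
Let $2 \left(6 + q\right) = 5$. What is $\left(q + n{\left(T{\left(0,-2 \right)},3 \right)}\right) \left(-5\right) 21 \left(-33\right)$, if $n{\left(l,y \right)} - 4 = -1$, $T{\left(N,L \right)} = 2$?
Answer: $- \frac{3465}{2} \approx -1732.5$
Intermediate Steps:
$q = - \frac{7}{2}$ ($q = -6 + \frac{1}{2} \cdot 5 = -6 + \frac{5}{2} = - \frac{7}{2} \approx -3.5$)
$n{\left(l,y \right)} = 3$ ($n{\left(l,y \right)} = 4 - 1 = 3$)
$\left(q + n{\left(T{\left(0,-2 \right)},3 \right)}\right) \left(-5\right) 21 \left(-33\right) = \left(- \frac{7}{2} + 3\right) \left(-5\right) 21 \left(-33\right) = \left(- \frac{1}{2}\right) \left(-5\right) 21 \left(-33\right) = \frac{5}{2} \cdot 21 \left(-33\right) = \frac{105}{2} \left(-33\right) = - \frac{3465}{2}$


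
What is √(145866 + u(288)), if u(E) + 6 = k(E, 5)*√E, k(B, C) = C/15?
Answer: 2*√(36465 + √2) ≈ 381.92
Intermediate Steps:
k(B, C) = C/15 (k(B, C) = C*(1/15) = C/15)
u(E) = -6 + √E/3 (u(E) = -6 + ((1/15)*5)*√E = -6 + √E/3)
√(145866 + u(288)) = √(145866 + (-6 + √288/3)) = √(145866 + (-6 + (12*√2)/3)) = √(145866 + (-6 + 4*√2)) = √(145860 + 4*√2)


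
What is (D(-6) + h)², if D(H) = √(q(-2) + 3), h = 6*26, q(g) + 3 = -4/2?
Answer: (156 + I*√2)² ≈ 24334.0 + 441.2*I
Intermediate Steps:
q(g) = -5 (q(g) = -3 - 4/2 = -3 - 4*½ = -3 - 2 = -5)
h = 156
D(H) = I*√2 (D(H) = √(-5 + 3) = √(-2) = I*√2)
(D(-6) + h)² = (I*√2 + 156)² = (156 + I*√2)²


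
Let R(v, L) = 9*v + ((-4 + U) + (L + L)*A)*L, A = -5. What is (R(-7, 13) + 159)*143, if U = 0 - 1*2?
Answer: -239096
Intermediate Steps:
U = -2 (U = 0 - 2 = -2)
R(v, L) = 9*v + L*(-6 - 10*L) (R(v, L) = 9*v + ((-4 - 2) + (L + L)*(-5))*L = 9*v + (-6 + (2*L)*(-5))*L = 9*v + (-6 - 10*L)*L = 9*v + L*(-6 - 10*L))
(R(-7, 13) + 159)*143 = ((-10*13² - 6*13 + 9*(-7)) + 159)*143 = ((-10*169 - 78 - 63) + 159)*143 = ((-1690 - 78 - 63) + 159)*143 = (-1831 + 159)*143 = -1672*143 = -239096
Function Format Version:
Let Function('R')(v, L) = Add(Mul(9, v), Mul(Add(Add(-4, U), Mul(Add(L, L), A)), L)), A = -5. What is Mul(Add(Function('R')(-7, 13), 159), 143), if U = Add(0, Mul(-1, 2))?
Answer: -239096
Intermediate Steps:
U = -2 (U = Add(0, -2) = -2)
Function('R')(v, L) = Add(Mul(9, v), Mul(L, Add(-6, Mul(-10, L)))) (Function('R')(v, L) = Add(Mul(9, v), Mul(Add(Add(-4, -2), Mul(Add(L, L), -5)), L)) = Add(Mul(9, v), Mul(Add(-6, Mul(Mul(2, L), -5)), L)) = Add(Mul(9, v), Mul(Add(-6, Mul(-10, L)), L)) = Add(Mul(9, v), Mul(L, Add(-6, Mul(-10, L)))))
Mul(Add(Function('R')(-7, 13), 159), 143) = Mul(Add(Add(Mul(-10, Pow(13, 2)), Mul(-6, 13), Mul(9, -7)), 159), 143) = Mul(Add(Add(Mul(-10, 169), -78, -63), 159), 143) = Mul(Add(Add(-1690, -78, -63), 159), 143) = Mul(Add(-1831, 159), 143) = Mul(-1672, 143) = -239096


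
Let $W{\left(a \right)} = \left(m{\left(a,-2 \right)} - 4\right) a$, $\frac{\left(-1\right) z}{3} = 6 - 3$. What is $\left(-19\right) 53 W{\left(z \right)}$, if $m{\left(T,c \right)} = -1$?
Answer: $-45315$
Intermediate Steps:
$z = -9$ ($z = - 3 \left(6 - 3\right) = \left(-3\right) 3 = -9$)
$W{\left(a \right)} = - 5 a$ ($W{\left(a \right)} = \left(-1 - 4\right) a = - 5 a$)
$\left(-19\right) 53 W{\left(z \right)} = \left(-19\right) 53 \left(\left(-5\right) \left(-9\right)\right) = \left(-1007\right) 45 = -45315$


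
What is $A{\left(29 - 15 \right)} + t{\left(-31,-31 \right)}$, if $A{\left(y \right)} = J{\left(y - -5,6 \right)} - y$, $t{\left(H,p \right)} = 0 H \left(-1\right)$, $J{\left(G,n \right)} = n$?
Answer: $-8$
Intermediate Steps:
$t{\left(H,p \right)} = 0$ ($t{\left(H,p \right)} = 0 \left(-1\right) = 0$)
$A{\left(y \right)} = 6 - y$
$A{\left(29 - 15 \right)} + t{\left(-31,-31 \right)} = \left(6 - \left(29 - 15\right)\right) + 0 = \left(6 - 14\right) + 0 = -8 + 0 = -8$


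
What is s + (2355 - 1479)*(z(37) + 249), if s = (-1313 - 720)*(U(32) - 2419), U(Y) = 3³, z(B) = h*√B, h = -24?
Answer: 5081060 - 21024*√37 ≈ 4.9532e+6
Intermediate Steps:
z(B) = -24*√B
U(Y) = 27
s = 4862936 (s = (-1313 - 720)*(27 - 2419) = -2033*(-2392) = 4862936)
s + (2355 - 1479)*(z(37) + 249) = 4862936 + (2355 - 1479)*(-24*√37 + 249) = 4862936 + 876*(249 - 24*√37) = 4862936 + (218124 - 21024*√37) = 5081060 - 21024*√37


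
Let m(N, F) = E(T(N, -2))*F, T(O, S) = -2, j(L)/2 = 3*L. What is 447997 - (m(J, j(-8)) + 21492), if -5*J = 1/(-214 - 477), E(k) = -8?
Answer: 426121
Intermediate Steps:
j(L) = 6*L (j(L) = 2*(3*L) = 6*L)
J = 1/3455 (J = -1/(5*(-214 - 477)) = -⅕/(-691) = -⅕*(-1/691) = 1/3455 ≈ 0.00028944)
m(N, F) = -8*F
447997 - (m(J, j(-8)) + 21492) = 447997 - (-48*(-8) + 21492) = 447997 - (-8*(-48) + 21492) = 447997 - (384 + 21492) = 447997 - 1*21876 = 447997 - 21876 = 426121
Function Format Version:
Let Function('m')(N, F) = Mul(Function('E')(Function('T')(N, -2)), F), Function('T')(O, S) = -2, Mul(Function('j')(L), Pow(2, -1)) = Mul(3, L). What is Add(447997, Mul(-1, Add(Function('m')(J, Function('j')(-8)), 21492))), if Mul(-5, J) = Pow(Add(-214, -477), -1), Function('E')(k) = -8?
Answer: 426121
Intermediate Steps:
Function('j')(L) = Mul(6, L) (Function('j')(L) = Mul(2, Mul(3, L)) = Mul(6, L))
J = Rational(1, 3455) (J = Mul(Rational(-1, 5), Pow(Add(-214, -477), -1)) = Mul(Rational(-1, 5), Pow(-691, -1)) = Mul(Rational(-1, 5), Rational(-1, 691)) = Rational(1, 3455) ≈ 0.00028944)
Function('m')(N, F) = Mul(-8, F)
Add(447997, Mul(-1, Add(Function('m')(J, Function('j')(-8)), 21492))) = Add(447997, Mul(-1, Add(Mul(-8, Mul(6, -8)), 21492))) = Add(447997, Mul(-1, Add(Mul(-8, -48), 21492))) = Add(447997, Mul(-1, Add(384, 21492))) = Add(447997, Mul(-1, 21876)) = Add(447997, -21876) = 426121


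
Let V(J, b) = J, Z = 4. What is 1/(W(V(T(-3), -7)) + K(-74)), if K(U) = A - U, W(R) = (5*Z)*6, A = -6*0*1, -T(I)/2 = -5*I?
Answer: 1/194 ≈ 0.0051546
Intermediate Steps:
T(I) = 10*I (T(I) = -(-10)*I = 10*I)
A = 0 (A = 0*1 = 0)
W(R) = 120 (W(R) = (5*4)*6 = 20*6 = 120)
K(U) = -U (K(U) = 0 - U = -U)
1/(W(V(T(-3), -7)) + K(-74)) = 1/(120 - 1*(-74)) = 1/(120 + 74) = 1/194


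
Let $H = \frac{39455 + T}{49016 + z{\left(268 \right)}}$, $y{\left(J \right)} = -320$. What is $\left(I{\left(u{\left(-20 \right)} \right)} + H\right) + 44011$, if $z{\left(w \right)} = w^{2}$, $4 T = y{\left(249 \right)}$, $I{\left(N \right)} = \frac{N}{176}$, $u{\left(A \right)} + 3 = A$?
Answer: $\frac{7800192141}{177232} \approx 44011.0$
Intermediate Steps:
$u{\left(A \right)} = -3 + A$
$I{\left(N \right)} = \frac{N}{176}$ ($I{\left(N \right)} = N \frac{1}{176} = \frac{N}{176}$)
$T = -80$ ($T = \frac{1}{4} \left(-320\right) = -80$)
$H = \frac{2625}{8056}$ ($H = \frac{39455 - 80}{49016 + 268^{2}} = \frac{39375}{49016 + 71824} = \frac{39375}{120840} = 39375 \cdot \frac{1}{120840} = \frac{2625}{8056} \approx 0.32584$)
$\left(I{\left(u{\left(-20 \right)} \right)} + H\right) + 44011 = \left(\frac{-3 - 20}{176} + \frac{2625}{8056}\right) + 44011 = \left(\frac{1}{176} \left(-23\right) + \frac{2625}{8056}\right) + 44011 = \left(- \frac{23}{176} + \frac{2625}{8056}\right) + 44011 = \frac{34589}{177232} + 44011 = \frac{7800192141}{177232}$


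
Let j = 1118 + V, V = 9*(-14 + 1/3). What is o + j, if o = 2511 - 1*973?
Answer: 2533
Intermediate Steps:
V = -123 (V = 9*(-14 + 1/3) = 9*(-41/3) = -123)
o = 1538 (o = 2511 - 973 = 1538)
j = 995 (j = 1118 - 123 = 995)
o + j = 1538 + 995 = 2533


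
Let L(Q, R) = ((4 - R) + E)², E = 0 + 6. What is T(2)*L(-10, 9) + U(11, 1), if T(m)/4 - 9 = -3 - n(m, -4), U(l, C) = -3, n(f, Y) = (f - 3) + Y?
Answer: 41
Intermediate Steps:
n(f, Y) = -3 + Y + f (n(f, Y) = (-3 + f) + Y = -3 + Y + f)
E = 6
T(m) = 52 - 4*m (T(m) = 36 + 4*(-3 - (-3 - 4 + m)) = 36 + 4*(-3 - (-7 + m)) = 36 + 4*(-3 + (7 - m)) = 36 + 4*(4 - m) = 36 + (16 - 4*m) = 52 - 4*m)
L(Q, R) = (10 - R)² (L(Q, R) = ((4 - R) + 6)² = (10 - R)²)
T(2)*L(-10, 9) + U(11, 1) = (52 - 4*2)*(10 - 1*9)² - 3 = (52 - 8)*(10 - 9)² - 3 = 44*1² - 3 = 44*1 - 3 = 44 - 3 = 41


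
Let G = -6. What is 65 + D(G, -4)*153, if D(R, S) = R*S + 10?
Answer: 5267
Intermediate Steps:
D(R, S) = 10 + R*S
65 + D(G, -4)*153 = 65 + (10 - 6*(-4))*153 = 65 + (10 + 24)*153 = 65 + 34*153 = 65 + 5202 = 5267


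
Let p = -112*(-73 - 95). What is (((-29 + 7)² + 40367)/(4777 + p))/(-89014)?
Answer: -40851/2100107302 ≈ -1.9452e-5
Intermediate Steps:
p = 18816 (p = -112*(-168) = 18816)
(((-29 + 7)² + 40367)/(4777 + p))/(-89014) = (((-29 + 7)² + 40367)/(4777 + 18816))/(-89014) = (((-22)² + 40367)/23593)*(-1/89014) = ((484 + 40367)*(1/23593))*(-1/89014) = (40851*(1/23593))*(-1/89014) = (40851/23593)*(-1/89014) = -40851/2100107302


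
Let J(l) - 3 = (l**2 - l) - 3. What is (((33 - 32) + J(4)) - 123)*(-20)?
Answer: 2200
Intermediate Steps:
J(l) = l**2 - l (J(l) = 3 + ((l**2 - l) - 3) = 3 + (-3 + l**2 - l) = l**2 - l)
(((33 - 32) + J(4)) - 123)*(-20) = (((33 - 32) + 4*(-1 + 4)) - 123)*(-20) = ((1 + 4*3) - 123)*(-20) = ((1 + 12) - 123)*(-20) = (13 - 123)*(-20) = -110*(-20) = 2200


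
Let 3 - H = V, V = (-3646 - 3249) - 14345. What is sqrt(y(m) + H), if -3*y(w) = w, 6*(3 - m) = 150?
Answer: sqrt(191253)/3 ≈ 145.77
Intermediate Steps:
m = -22 (m = 3 - 1/6*150 = 3 - 25 = -22)
y(w) = -w/3
V = -21240 (V = -6895 - 14345 = -21240)
H = 21243 (H = 3 - 1*(-21240) = 3 + 21240 = 21243)
sqrt(y(m) + H) = sqrt(-1/3*(-22) + 21243) = sqrt(22/3 + 21243) = sqrt(63751/3) = sqrt(191253)/3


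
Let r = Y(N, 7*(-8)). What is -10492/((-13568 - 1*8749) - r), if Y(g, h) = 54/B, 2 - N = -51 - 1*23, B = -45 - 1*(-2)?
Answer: 451156/959577 ≈ 0.47016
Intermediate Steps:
B = -43 (B = -45 + 2 = -43)
N = 76 (N = 2 - (-51 - 1*23) = 2 - (-51 - 23) = 2 - 1*(-74) = 2 + 74 = 76)
Y(g, h) = -54/43 (Y(g, h) = 54/(-43) = 54*(-1/43) = -54/43)
r = -54/43 ≈ -1.2558
-10492/((-13568 - 1*8749) - r) = -10492/((-13568 - 1*8749) - 1*(-54/43)) = -10492/((-13568 - 8749) + 54/43) = -10492/(-22317 + 54/43) = -10492/(-959577/43) = -10492*(-43/959577) = 451156/959577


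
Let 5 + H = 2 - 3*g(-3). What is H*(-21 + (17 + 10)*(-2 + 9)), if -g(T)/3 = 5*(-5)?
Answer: -38304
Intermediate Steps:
g(T) = 75 (g(T) = -15*(-5) = -3*(-25) = 75)
H = -228 (H = -5 + (2 - 3*75) = -5 + (2 - 225) = -5 - 223 = -228)
H*(-21 + (17 + 10)*(-2 + 9)) = -228*(-21 + (17 + 10)*(-2 + 9)) = -228*(-21 + 27*7) = -228*(-21 + 189) = -228*168 = -38304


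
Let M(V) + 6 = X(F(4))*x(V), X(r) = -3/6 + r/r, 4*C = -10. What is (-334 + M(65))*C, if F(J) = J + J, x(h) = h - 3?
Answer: 1545/2 ≈ 772.50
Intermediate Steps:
C = -5/2 (C = (¼)*(-10) = -5/2 ≈ -2.5000)
x(h) = -3 + h
F(J) = 2*J
X(r) = ½ (X(r) = -3*⅙ + 1 = -½ + 1 = ½)
M(V) = -15/2 + V/2 (M(V) = -6 + (-3 + V)/2 = -6 + (-3/2 + V/2) = -15/2 + V/2)
(-334 + M(65))*C = (-334 + (-15/2 + (½)*65))*(-5/2) = (-334 + (-15/2 + 65/2))*(-5/2) = (-334 + 25)*(-5/2) = -309*(-5/2) = 1545/2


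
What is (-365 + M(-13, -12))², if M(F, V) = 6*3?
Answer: 120409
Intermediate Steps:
M(F, V) = 18
(-365 + M(-13, -12))² = (-365 + 18)² = (-347)² = 120409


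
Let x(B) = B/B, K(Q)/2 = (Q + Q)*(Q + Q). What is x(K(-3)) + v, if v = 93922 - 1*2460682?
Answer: -2366759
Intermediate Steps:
K(Q) = 8*Q² (K(Q) = 2*((Q + Q)*(Q + Q)) = 2*((2*Q)*(2*Q)) = 2*(4*Q²) = 8*Q²)
x(B) = 1
v = -2366760 (v = 93922 - 2460682 = -2366760)
x(K(-3)) + v = 1 - 2366760 = -2366759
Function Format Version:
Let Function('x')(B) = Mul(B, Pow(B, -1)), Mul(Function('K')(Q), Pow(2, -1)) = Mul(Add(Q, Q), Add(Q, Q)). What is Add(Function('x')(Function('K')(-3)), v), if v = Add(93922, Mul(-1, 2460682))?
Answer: -2366759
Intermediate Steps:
Function('K')(Q) = Mul(8, Pow(Q, 2)) (Function('K')(Q) = Mul(2, Mul(Add(Q, Q), Add(Q, Q))) = Mul(2, Mul(Mul(2, Q), Mul(2, Q))) = Mul(2, Mul(4, Pow(Q, 2))) = Mul(8, Pow(Q, 2)))
Function('x')(B) = 1
v = -2366760 (v = Add(93922, -2460682) = -2366760)
Add(Function('x')(Function('K')(-3)), v) = Add(1, -2366760) = -2366759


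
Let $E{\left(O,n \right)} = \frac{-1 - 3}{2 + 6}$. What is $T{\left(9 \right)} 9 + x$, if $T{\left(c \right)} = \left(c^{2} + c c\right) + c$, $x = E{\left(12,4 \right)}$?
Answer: $\frac{3077}{2} \approx 1538.5$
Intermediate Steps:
$E{\left(O,n \right)} = - \frac{1}{2}$ ($E{\left(O,n \right)} = - \frac{4}{8} = \left(-4\right) \frac{1}{8} = - \frac{1}{2}$)
$x = - \frac{1}{2} \approx -0.5$
$T{\left(c \right)} = c + 2 c^{2}$ ($T{\left(c \right)} = \left(c^{2} + c^{2}\right) + c = 2 c^{2} + c = c + 2 c^{2}$)
$T{\left(9 \right)} 9 + x = 9 \left(1 + 2 \cdot 9\right) 9 - \frac{1}{2} = 9 \left(1 + 18\right) 9 - \frac{1}{2} = 9 \cdot 19 \cdot 9 - \frac{1}{2} = 171 \cdot 9 - \frac{1}{2} = 1539 - \frac{1}{2} = \frac{3077}{2}$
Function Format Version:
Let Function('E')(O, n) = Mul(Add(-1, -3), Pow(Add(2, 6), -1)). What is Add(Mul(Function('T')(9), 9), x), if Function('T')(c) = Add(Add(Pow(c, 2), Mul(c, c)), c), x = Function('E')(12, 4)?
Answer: Rational(3077, 2) ≈ 1538.5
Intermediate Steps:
Function('E')(O, n) = Rational(-1, 2) (Function('E')(O, n) = Mul(-4, Pow(8, -1)) = Mul(-4, Rational(1, 8)) = Rational(-1, 2))
x = Rational(-1, 2) ≈ -0.50000
Function('T')(c) = Add(c, Mul(2, Pow(c, 2))) (Function('T')(c) = Add(Add(Pow(c, 2), Pow(c, 2)), c) = Add(Mul(2, Pow(c, 2)), c) = Add(c, Mul(2, Pow(c, 2))))
Add(Mul(Function('T')(9), 9), x) = Add(Mul(Mul(9, Add(1, Mul(2, 9))), 9), Rational(-1, 2)) = Add(Mul(Mul(9, Add(1, 18)), 9), Rational(-1, 2)) = Add(Mul(Mul(9, 19), 9), Rational(-1, 2)) = Add(Mul(171, 9), Rational(-1, 2)) = Add(1539, Rational(-1, 2)) = Rational(3077, 2)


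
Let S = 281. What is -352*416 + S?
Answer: -146151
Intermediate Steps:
-352*416 + S = -352*416 + 281 = -146432 + 281 = -146151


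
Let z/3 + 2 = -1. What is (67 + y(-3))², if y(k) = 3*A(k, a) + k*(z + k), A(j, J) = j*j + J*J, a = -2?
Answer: 20164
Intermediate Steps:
z = -9 (z = -6 + 3*(-1) = -6 - 3 = -9)
A(j, J) = J² + j² (A(j, J) = j² + J² = J² + j²)
y(k) = 12 + 3*k² + k*(-9 + k) (y(k) = 3*((-2)² + k²) + k*(-9 + k) = 3*(4 + k²) + k*(-9 + k) = (12 + 3*k²) + k*(-9 + k) = 12 + 3*k² + k*(-9 + k))
(67 + y(-3))² = (67 + (12 - 9*(-3) + 4*(-3)²))² = (67 + (12 + 27 + 4*9))² = (67 + (12 + 27 + 36))² = (67 + 75)² = 142² = 20164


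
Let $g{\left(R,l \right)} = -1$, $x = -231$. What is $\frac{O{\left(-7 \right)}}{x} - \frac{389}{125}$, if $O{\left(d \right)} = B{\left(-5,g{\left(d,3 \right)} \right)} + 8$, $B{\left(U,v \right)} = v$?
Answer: $- \frac{12962}{4125} \approx -3.1423$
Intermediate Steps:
$O{\left(d \right)} = 7$ ($O{\left(d \right)} = -1 + 8 = 7$)
$\frac{O{\left(-7 \right)}}{x} - \frac{389}{125} = \frac{7}{-231} - \frac{389}{125} = 7 \left(- \frac{1}{231}\right) - \frac{389}{125} = - \frac{1}{33} - \frac{389}{125} = - \frac{12962}{4125}$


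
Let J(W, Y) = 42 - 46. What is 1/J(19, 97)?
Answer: -1/4 ≈ -0.25000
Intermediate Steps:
J(W, Y) = -4
1/J(19, 97) = 1/(-4) = -1/4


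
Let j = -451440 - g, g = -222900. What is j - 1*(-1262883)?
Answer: 1034343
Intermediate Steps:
j = -228540 (j = -451440 - 1*(-222900) = -451440 + 222900 = -228540)
j - 1*(-1262883) = -228540 - 1*(-1262883) = -228540 + 1262883 = 1034343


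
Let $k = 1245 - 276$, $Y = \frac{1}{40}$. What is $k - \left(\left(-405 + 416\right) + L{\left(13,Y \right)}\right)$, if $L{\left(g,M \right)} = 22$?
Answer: $936$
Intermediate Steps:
$Y = \frac{1}{40} \approx 0.025$
$k = 969$
$k - \left(\left(-405 + 416\right) + L{\left(13,Y \right)}\right) = 969 - \left(\left(-405 + 416\right) + 22\right) = 969 - \left(11 + 22\right) = 969 - 33 = 936$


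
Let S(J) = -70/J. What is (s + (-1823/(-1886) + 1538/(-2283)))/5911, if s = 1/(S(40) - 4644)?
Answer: 23420418551/472959971420394 ≈ 4.9519e-5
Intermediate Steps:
s = -4/18583 (s = 1/(-70/40 - 4644) = 1/(-70*1/40 - 4644) = 1/(-7/4 - 4644) = 1/(-18583/4) = -4/18583 ≈ -0.00021525)
(s + (-1823/(-1886) + 1538/(-2283)))/5911 = (-4/18583 + (-1823/(-1886) + 1538/(-2283)))/5911 = (-4/18583 + (-1823*(-1/1886) + 1538*(-1/2283)))*(1/5911) = (-4/18583 + (1823/1886 - 1538/2283))*(1/5911) = (-4/18583 + 1261241/4305738)*(1/5911) = (23420418551/80013529254)*(1/5911) = 23420418551/472959971420394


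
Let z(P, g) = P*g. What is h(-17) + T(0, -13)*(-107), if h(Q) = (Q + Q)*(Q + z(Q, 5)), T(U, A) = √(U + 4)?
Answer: 3254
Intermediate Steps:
T(U, A) = √(4 + U)
h(Q) = 12*Q² (h(Q) = (Q + Q)*(Q + Q*5) = (2*Q)*(Q + 5*Q) = (2*Q)*(6*Q) = 12*Q²)
h(-17) + T(0, -13)*(-107) = 12*(-17)² + √(4 + 0)*(-107) = 12*289 + √4*(-107) = 3468 + 2*(-107) = 3468 - 214 = 3254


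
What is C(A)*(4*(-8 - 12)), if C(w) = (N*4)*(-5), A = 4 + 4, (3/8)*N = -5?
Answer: -64000/3 ≈ -21333.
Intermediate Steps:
N = -40/3 (N = (8/3)*(-5) = -40/3 ≈ -13.333)
A = 8
C(w) = 800/3 (C(w) = -40/3*4*(-5) = -160/3*(-5) = 800/3)
C(A)*(4*(-8 - 12)) = 800*(4*(-8 - 12))/3 = 800*(4*(-20))/3 = (800/3)*(-80) = -64000/3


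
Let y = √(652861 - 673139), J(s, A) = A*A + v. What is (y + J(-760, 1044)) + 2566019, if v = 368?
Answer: 3656323 + I*√20278 ≈ 3.6563e+6 + 142.4*I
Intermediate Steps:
J(s, A) = 368 + A² (J(s, A) = A*A + 368 = A² + 368 = 368 + A²)
y = I*√20278 (y = √(-20278) = I*√20278 ≈ 142.4*I)
(y + J(-760, 1044)) + 2566019 = (I*√20278 + (368 + 1044²)) + 2566019 = (I*√20278 + (368 + 1089936)) + 2566019 = (I*√20278 + 1090304) + 2566019 = (1090304 + I*√20278) + 2566019 = 3656323 + I*√20278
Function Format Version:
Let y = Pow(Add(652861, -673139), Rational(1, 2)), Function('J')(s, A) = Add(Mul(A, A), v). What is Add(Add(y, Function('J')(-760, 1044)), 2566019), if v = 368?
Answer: Add(3656323, Mul(I, Pow(20278, Rational(1, 2)))) ≈ Add(3.6563e+6, Mul(142.40, I))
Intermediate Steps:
Function('J')(s, A) = Add(368, Pow(A, 2)) (Function('J')(s, A) = Add(Mul(A, A), 368) = Add(Pow(A, 2), 368) = Add(368, Pow(A, 2)))
y = Mul(I, Pow(20278, Rational(1, 2))) (y = Pow(-20278, Rational(1, 2)) = Mul(I, Pow(20278, Rational(1, 2))) ≈ Mul(142.40, I))
Add(Add(y, Function('J')(-760, 1044)), 2566019) = Add(Add(Mul(I, Pow(20278, Rational(1, 2))), Add(368, Pow(1044, 2))), 2566019) = Add(Add(Mul(I, Pow(20278, Rational(1, 2))), Add(368, 1089936)), 2566019) = Add(Add(Mul(I, Pow(20278, Rational(1, 2))), 1090304), 2566019) = Add(Add(1090304, Mul(I, Pow(20278, Rational(1, 2)))), 2566019) = Add(3656323, Mul(I, Pow(20278, Rational(1, 2))))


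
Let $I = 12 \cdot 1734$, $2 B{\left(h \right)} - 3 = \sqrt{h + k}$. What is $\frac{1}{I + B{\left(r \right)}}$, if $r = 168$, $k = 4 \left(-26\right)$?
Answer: $\frac{2}{41627} \approx 4.8046 \cdot 10^{-5}$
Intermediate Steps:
$k = -104$
$B{\left(h \right)} = \frac{3}{2} + \frac{\sqrt{-104 + h}}{2}$ ($B{\left(h \right)} = \frac{3}{2} + \frac{\sqrt{h - 104}}{2} = \frac{3}{2} + \frac{\sqrt{-104 + h}}{2}$)
$I = 20808$
$\frac{1}{I + B{\left(r \right)}} = \frac{1}{20808 + \left(\frac{3}{2} + \frac{\sqrt{-104 + 168}}{2}\right)} = \frac{1}{20808 + \left(\frac{3}{2} + \frac{\sqrt{64}}{2}\right)} = \frac{1}{20808 + \left(\frac{3}{2} + \frac{1}{2} \cdot 8\right)} = \frac{1}{20808 + \left(\frac{3}{2} + 4\right)} = \frac{1}{20808 + \frac{11}{2}} = \frac{1}{\frac{41627}{2}} = \frac{2}{41627}$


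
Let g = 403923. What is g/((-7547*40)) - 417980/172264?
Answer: -24470149259/6500382040 ≈ -3.7644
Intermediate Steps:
g/((-7547*40)) - 417980/172264 = 403923/((-7547*40)) - 417980/172264 = 403923/(-301880) - 417980*1/172264 = 403923*(-1/301880) - 104495/43066 = -403923/301880 - 104495/43066 = -24470149259/6500382040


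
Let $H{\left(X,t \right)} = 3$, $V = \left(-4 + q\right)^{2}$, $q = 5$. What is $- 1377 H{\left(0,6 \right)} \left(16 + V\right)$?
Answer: $-70227$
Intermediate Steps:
$V = 1$ ($V = \left(-4 + 5\right)^{2} = 1^{2} = 1$)
$- 1377 H{\left(0,6 \right)} \left(16 + V\right) = - 1377 \cdot 3 \left(16 + 1\right) = - 1377 \cdot 3 \cdot 17 = \left(-1377\right) 51 = -70227$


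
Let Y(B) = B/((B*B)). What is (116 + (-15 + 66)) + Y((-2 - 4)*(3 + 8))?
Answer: 11021/66 ≈ 166.98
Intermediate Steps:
Y(B) = 1/B (Y(B) = B/(B**2) = B/B**2 = 1/B)
(116 + (-15 + 66)) + Y((-2 - 4)*(3 + 8)) = (116 + (-15 + 66)) + 1/((-2 - 4)*(3 + 8)) = (116 + 51) + 1/(-6*11) = 167 + 1/(-66) = 167 - 1/66 = 11021/66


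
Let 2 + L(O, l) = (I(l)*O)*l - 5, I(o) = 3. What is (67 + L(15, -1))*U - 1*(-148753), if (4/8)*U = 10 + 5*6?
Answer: 149953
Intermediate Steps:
U = 80 (U = 2*(10 + 5*6) = 2*(10 + 30) = 2*40 = 80)
L(O, l) = -7 + 3*O*l (L(O, l) = -2 + ((3*O)*l - 5) = -2 + (3*O*l - 5) = -2 + (-5 + 3*O*l) = -7 + 3*O*l)
(67 + L(15, -1))*U - 1*(-148753) = (67 + (-7 + 3*15*(-1)))*80 - 1*(-148753) = (67 + (-7 - 45))*80 + 148753 = (67 - 52)*80 + 148753 = 15*80 + 148753 = 1200 + 148753 = 149953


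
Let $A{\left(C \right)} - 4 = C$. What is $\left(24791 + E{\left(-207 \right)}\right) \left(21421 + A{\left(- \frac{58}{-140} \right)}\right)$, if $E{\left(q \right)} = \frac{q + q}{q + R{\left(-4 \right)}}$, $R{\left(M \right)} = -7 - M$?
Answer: $\frac{650719613183}{1225} \approx 5.312 \cdot 10^{8}$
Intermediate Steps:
$A{\left(C \right)} = 4 + C$
$E{\left(q \right)} = \frac{2 q}{-3 + q}$ ($E{\left(q \right)} = \frac{q + q}{q - 3} = \frac{2 q}{q + \left(-7 + 4\right)} = \frac{2 q}{q - 3} = \frac{2 q}{-3 + q}$)
$\left(24791 + E{\left(-207 \right)}\right) \left(21421 + A{\left(- \frac{58}{-140} \right)}\right) = \left(24791 + 2 \left(-207\right) \frac{1}{-3 - 207}\right) \left(21421 + \left(4 - \frac{58}{-140}\right)\right) = \left(24791 + 2 \left(-207\right) \frac{1}{-210}\right) \left(21421 + \left(4 - - \frac{29}{70}\right)\right) = \left(24791 + 2 \left(-207\right) \left(- \frac{1}{210}\right)\right) \left(21421 + \left(4 + \frac{29}{70}\right)\right) = \left(24791 + \frac{69}{35}\right) \left(21421 + \frac{309}{70}\right) = \frac{867754}{35} \cdot \frac{1499779}{70} = \frac{650719613183}{1225}$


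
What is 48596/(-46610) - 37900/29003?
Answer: -1587974394/675914915 ≈ -2.3494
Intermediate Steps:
48596/(-46610) - 37900/29003 = 48596*(-1/46610) - 37900*1/29003 = -24298/23305 - 37900/29003 = -1587974394/675914915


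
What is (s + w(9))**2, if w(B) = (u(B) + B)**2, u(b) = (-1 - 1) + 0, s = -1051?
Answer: 1004004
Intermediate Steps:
u(b) = -2 (u(b) = -2 + 0 = -2)
w(B) = (-2 + B)**2
(s + w(9))**2 = (-1051 + (-2 + 9)**2)**2 = (-1051 + 7**2)**2 = (-1051 + 49)**2 = (-1002)**2 = 1004004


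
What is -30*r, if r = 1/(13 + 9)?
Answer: -15/11 ≈ -1.3636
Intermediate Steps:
r = 1/22 ≈ 0.045455
-30*r = -30*1/22 = -15/11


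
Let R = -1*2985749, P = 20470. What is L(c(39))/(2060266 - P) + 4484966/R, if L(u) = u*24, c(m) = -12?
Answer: -254146544518/169175524089 ≈ -1.5023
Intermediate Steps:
R = -2985749
L(u) = 24*u
L(c(39))/(2060266 - P) + 4484966/R = (24*(-12))/(2060266 - 1*20470) + 4484966/(-2985749) = -288/(2060266 - 20470) + 4484966*(-1/2985749) = -288/2039796 - 4484966/2985749 = -288*1/2039796 - 4484966/2985749 = -8/56661 - 4484966/2985749 = -254146544518/169175524089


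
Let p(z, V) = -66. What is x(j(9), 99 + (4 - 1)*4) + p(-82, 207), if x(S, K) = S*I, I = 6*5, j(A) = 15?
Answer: 384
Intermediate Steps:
I = 30
x(S, K) = 30*S (x(S, K) = S*30 = 30*S)
x(j(9), 99 + (4 - 1)*4) + p(-82, 207) = 30*15 - 66 = 450 - 66 = 384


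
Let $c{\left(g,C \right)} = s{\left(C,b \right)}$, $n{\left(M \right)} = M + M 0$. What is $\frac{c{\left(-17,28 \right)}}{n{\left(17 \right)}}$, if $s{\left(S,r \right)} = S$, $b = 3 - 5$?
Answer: $\frac{28}{17} \approx 1.6471$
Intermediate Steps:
$b = -2$ ($b = 3 - 5 = -2$)
$n{\left(M \right)} = M$ ($n{\left(M \right)} = M + 0 = M$)
$c{\left(g,C \right)} = C$
$\frac{c{\left(-17,28 \right)}}{n{\left(17 \right)}} = \frac{28}{17}$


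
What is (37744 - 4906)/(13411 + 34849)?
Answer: 16419/24130 ≈ 0.68044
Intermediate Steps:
(37744 - 4906)/(13411 + 34849) = 32838/48260 = 32838*(1/48260) = 16419/24130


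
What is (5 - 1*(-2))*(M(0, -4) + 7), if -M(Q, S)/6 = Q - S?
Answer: -119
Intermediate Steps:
M(Q, S) = -6*Q + 6*S (M(Q, S) = -6*(Q - S) = -6*Q + 6*S)
(5 - 1*(-2))*(M(0, -4) + 7) = (5 - 1*(-2))*((-6*0 + 6*(-4)) + 7) = (5 + 2)*((0 - 24) + 7) = 7*(-24 + 7) = 7*(-17) = -119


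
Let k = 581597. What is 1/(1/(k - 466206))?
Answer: 115391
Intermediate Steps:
1/(1/(k - 466206)) = 1/(1/(581597 - 466206)) = 1/(1/115391) = 115391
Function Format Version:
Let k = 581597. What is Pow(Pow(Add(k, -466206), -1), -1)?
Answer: 115391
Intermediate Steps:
Pow(Pow(Add(k, -466206), -1), -1) = Pow(Pow(Add(581597, -466206), -1), -1) = Pow(Pow(115391, -1), -1) = Pow(Rational(1, 115391), -1) = 115391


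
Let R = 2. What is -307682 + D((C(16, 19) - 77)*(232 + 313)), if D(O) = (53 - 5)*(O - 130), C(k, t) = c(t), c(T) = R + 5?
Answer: -2145122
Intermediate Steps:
c(T) = 7 (c(T) = 2 + 5 = 7)
C(k, t) = 7
D(O) = -6240 + 48*O (D(O) = 48*(-130 + O) = -6240 + 48*O)
-307682 + D((C(16, 19) - 77)*(232 + 313)) = -307682 + (-6240 + 48*((7 - 77)*(232 + 313))) = -307682 + (-6240 + 48*(-70*545)) = -307682 + (-6240 + 48*(-38150)) = -307682 + (-6240 - 1831200) = -307682 - 1837440 = -2145122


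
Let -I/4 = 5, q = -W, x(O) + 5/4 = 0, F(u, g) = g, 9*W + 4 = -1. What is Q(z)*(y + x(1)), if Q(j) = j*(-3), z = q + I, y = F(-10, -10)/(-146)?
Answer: -20125/292 ≈ -68.921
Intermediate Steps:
W = -5/9 (W = -4/9 + (⅑)*(-1) = -4/9 - ⅑ = -5/9 ≈ -0.55556)
x(O) = -5/4 (x(O) = -5/4 + 0 = -5/4)
q = 5/9 (q = -1*(-5/9) = 5/9 ≈ 0.55556)
I = -20 (I = -4*5 = -20)
y = 5/73 (y = -10/(-146) = -10*(-1/146) = 5/73 ≈ 0.068493)
z = -175/9 (z = 5/9 - 20 = -175/9 ≈ -19.444)
Q(j) = -3*j
Q(z)*(y + x(1)) = (-3*(-175/9))*(5/73 - 5/4) = (175/3)*(-345/292) = -20125/292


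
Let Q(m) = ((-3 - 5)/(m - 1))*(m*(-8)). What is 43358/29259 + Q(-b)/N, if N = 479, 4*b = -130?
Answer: 158903534/98105427 ≈ 1.6197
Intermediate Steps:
b = -65/2 (b = (1/4)*(-130) = -65/2 ≈ -32.500)
Q(m) = 64*m/(-1 + m) (Q(m) = (-8/(-1 + m))*(-8*m) = 64*m/(-1 + m))
43358/29259 + Q(-b)/N = 43358/29259 + (64*(-1*(-65/2))/(-1 - 1*(-65/2)))/479 = 43358*(1/29259) + (64*(65/2)/(-1 + 65/2))*(1/479) = 43358/29259 + (64*(65/2)/(63/2))*(1/479) = 43358/29259 + (64*(65/2)*(2/63))*(1/479) = 43358/29259 + (4160/63)*(1/479) = 43358/29259 + 4160/30177 = 158903534/98105427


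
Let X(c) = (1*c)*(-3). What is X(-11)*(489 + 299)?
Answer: 26004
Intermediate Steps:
X(c) = -3*c (X(c) = c*(-3) = -3*c)
X(-11)*(489 + 299) = (-3*(-11))*(489 + 299) = 33*788 = 26004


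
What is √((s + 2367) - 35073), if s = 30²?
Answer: 3*I*√3534 ≈ 178.34*I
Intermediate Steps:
s = 900
√((s + 2367) - 35073) = √((900 + 2367) - 35073) = √(3267 - 35073) = √(-31806) = 3*I*√3534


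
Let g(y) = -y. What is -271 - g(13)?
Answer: -258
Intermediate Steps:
-271 - g(13) = -271 - (-1)*13 = -271 - 1*(-13) = -271 + 13 = -258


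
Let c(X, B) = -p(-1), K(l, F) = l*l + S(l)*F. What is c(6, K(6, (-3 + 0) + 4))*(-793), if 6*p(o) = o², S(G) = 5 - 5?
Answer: 793/6 ≈ 132.17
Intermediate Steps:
S(G) = 0
p(o) = o²/6
K(l, F) = l² (K(l, F) = l*l + 0*F = l² + 0 = l²)
c(X, B) = -⅙ (c(X, B) = -(-1)²/6 = -1/6 = -1*⅙ = -⅙)
c(6, K(6, (-3 + 0) + 4))*(-793) = -⅙*(-793) = 793/6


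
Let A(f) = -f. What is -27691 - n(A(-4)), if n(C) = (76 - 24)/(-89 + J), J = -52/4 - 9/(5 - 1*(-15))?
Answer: -56737819/2049 ≈ -27691.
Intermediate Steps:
J = -269/20 (J = -52*¼ - 9/(5 + 15) = -13 - 9/20 = -269/20 ≈ -13.450)
n(C) = -1040/2049 (n(C) = (76 - 24)/(-89 - 269/20) = 52/(-2049/20) = 52*(-20/2049) = -1040/2049)
-27691 - n(A(-4)) = -27691 - 1*(-1040/2049) = -27691 + 1040/2049 = -56737819/2049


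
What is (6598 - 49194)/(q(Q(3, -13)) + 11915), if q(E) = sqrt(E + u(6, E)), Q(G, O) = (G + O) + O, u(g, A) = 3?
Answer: -101506268/28393449 + 85192*I*sqrt(5)/141967245 ≈ -3.575 + 0.0013418*I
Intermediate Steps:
Q(G, O) = G + 2*O
q(E) = sqrt(3 + E) (q(E) = sqrt(E + 3) = sqrt(3 + E))
(6598 - 49194)/(q(Q(3, -13)) + 11915) = (6598 - 49194)/(sqrt(3 + (3 + 2*(-13))) + 11915) = -42596/(sqrt(3 + (3 - 26)) + 11915) = -42596/(sqrt(3 - 23) + 11915) = -42596/(sqrt(-20) + 11915) = -42596/(2*I*sqrt(5) + 11915) = -42596/(11915 + 2*I*sqrt(5))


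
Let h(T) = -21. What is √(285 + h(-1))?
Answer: 2*√66 ≈ 16.248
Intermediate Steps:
√(285 + h(-1)) = √(285 - 21) = √264 = 2*√66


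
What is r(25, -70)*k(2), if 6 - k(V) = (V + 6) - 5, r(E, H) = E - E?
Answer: 0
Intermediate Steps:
r(E, H) = 0
k(V) = 5 - V (k(V) = 6 - ((V + 6) - 5) = 6 - ((6 + V) - 5) = 6 - (1 + V) = 6 + (-1 - V) = 5 - V)
r(25, -70)*k(2) = 0*(5 - 1*2) = 0*(5 - 2) = 0*3 = 0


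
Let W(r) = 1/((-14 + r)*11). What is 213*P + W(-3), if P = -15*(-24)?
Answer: 14339159/187 ≈ 76680.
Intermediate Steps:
W(r) = 1/(11*(-14 + r)) (W(r) = (1/11)/(-14 + r) = 1/(11*(-14 + r)))
P = 360
213*P + W(-3) = 213*360 + 1/(11*(-14 - 3)) = 76680 + (1/11)/(-17) = 76680 + (1/11)*(-1/17) = 76680 - 1/187 = 14339159/187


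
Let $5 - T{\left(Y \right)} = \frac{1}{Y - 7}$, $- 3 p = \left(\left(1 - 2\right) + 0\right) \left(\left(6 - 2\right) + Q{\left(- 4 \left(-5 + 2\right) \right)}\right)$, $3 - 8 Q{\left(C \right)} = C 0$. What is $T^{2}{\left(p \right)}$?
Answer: $\frac{474721}{17689} \approx 26.837$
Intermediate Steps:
$Q{\left(C \right)} = \frac{3}{8}$ ($Q{\left(C \right)} = \frac{3}{8} - \frac{C 0}{8} = \frac{3}{8} - 0 = \frac{3}{8} + 0 = \frac{3}{8}$)
$p = \frac{35}{24}$ ($p = - \frac{\left(\left(1 - 2\right) + 0\right) \left(\left(6 - 2\right) + \frac{3}{8}\right)}{3} = - \frac{\left(-1 + 0\right) \left(\left(6 - 2\right) + \frac{3}{8}\right)}{3} = - \frac{\left(-1\right) \left(4 + \frac{3}{8}\right)}{3} = - \frac{\left(-1\right) \frac{35}{8}}{3} = \left(- \frac{1}{3}\right) \left(- \frac{35}{8}\right) = \frac{35}{24} \approx 1.4583$)
$T{\left(Y \right)} = 5 - \frac{1}{-7 + Y}$ ($T{\left(Y \right)} = 5 - \frac{1}{Y - 7} = 5 - \frac{1}{-7 + Y}$)
$T^{2}{\left(p \right)} = \left(\frac{-36 + 5 \cdot \frac{35}{24}}{-7 + \frac{35}{24}}\right)^{2} = \left(\frac{-36 + \frac{175}{24}}{- \frac{133}{24}}\right)^{2} = \left(\left(- \frac{24}{133}\right) \left(- \frac{689}{24}\right)\right)^{2} = \left(\frac{689}{133}\right)^{2} = \frac{474721}{17689}$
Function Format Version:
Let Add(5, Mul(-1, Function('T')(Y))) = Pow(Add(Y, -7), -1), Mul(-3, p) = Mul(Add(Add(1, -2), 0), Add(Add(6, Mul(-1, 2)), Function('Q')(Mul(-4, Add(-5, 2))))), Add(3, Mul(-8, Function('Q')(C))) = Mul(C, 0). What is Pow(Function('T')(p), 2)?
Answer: Rational(474721, 17689) ≈ 26.837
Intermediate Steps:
Function('Q')(C) = Rational(3, 8) (Function('Q')(C) = Add(Rational(3, 8), Mul(Rational(-1, 8), Mul(C, 0))) = Add(Rational(3, 8), Mul(Rational(-1, 8), 0)) = Add(Rational(3, 8), 0) = Rational(3, 8))
p = Rational(35, 24) (p = Mul(Rational(-1, 3), Mul(Add(Add(1, -2), 0), Add(Add(6, Mul(-1, 2)), Rational(3, 8)))) = Mul(Rational(-1, 3), Mul(Add(-1, 0), Add(Add(6, -2), Rational(3, 8)))) = Mul(Rational(-1, 3), Mul(-1, Add(4, Rational(3, 8)))) = Mul(Rational(-1, 3), Mul(-1, Rational(35, 8))) = Mul(Rational(-1, 3), Rational(-35, 8)) = Rational(35, 24) ≈ 1.4583)
Function('T')(Y) = Add(5, Mul(-1, Pow(Add(-7, Y), -1))) (Function('T')(Y) = Add(5, Mul(-1, Pow(Add(Y, -7), -1))) = Add(5, Mul(-1, Pow(Add(-7, Y), -1))))
Pow(Function('T')(p), 2) = Pow(Mul(Pow(Add(-7, Rational(35, 24)), -1), Add(-36, Mul(5, Rational(35, 24)))), 2) = Pow(Mul(Pow(Rational(-133, 24), -1), Add(-36, Rational(175, 24))), 2) = Pow(Mul(Rational(-24, 133), Rational(-689, 24)), 2) = Pow(Rational(689, 133), 2) = Rational(474721, 17689)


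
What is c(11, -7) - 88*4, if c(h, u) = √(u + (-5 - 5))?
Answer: -352 + I*√17 ≈ -352.0 + 4.1231*I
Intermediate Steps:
c(h, u) = √(-10 + u) (c(h, u) = √(u - 10) = √(-10 + u))
c(11, -7) - 88*4 = √(-10 - 7) - 88*4 = √(-17) - 352 = I*√17 - 352 = -352 + I*√17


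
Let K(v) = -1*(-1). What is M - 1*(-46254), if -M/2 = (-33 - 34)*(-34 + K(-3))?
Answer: 41832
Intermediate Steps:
K(v) = 1
M = -4422 (M = -2*(-33 - 34)*(-34 + 1) = -(-134)*(-33) = -2*2211 = -4422)
M - 1*(-46254) = -4422 - 1*(-46254) = -4422 + 46254 = 41832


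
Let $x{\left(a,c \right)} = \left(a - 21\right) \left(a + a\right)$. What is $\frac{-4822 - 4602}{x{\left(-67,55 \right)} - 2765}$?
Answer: $- \frac{9424}{9027} \approx -1.044$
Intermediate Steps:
$x{\left(a,c \right)} = 2 a \left(-21 + a\right)$ ($x{\left(a,c \right)} = \left(-21 + a\right) 2 a = 2 a \left(-21 + a\right)$)
$\frac{-4822 - 4602}{x{\left(-67,55 \right)} - 2765} = \frac{-4822 - 4602}{2 \left(-67\right) \left(-21 - 67\right) - 2765} = - \frac{9424}{2 \left(-67\right) \left(-88\right) - 2765} = - \frac{9424}{11792 - 2765} = - \frac{9424}{9027}$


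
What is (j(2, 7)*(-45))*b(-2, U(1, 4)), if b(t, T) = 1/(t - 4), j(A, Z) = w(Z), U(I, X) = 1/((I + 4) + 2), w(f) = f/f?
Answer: 15/2 ≈ 7.5000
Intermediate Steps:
w(f) = 1
U(I, X) = 1/(6 + I) (U(I, X) = 1/((4 + I) + 2) = 1/(6 + I))
j(A, Z) = 1
b(t, T) = 1/(-4 + t)
(j(2, 7)*(-45))*b(-2, U(1, 4)) = (1*(-45))/(-4 - 2) = -45/(-6) = -45*(-⅙) = 15/2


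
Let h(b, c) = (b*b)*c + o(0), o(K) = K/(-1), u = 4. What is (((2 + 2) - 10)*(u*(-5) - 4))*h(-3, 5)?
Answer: 6480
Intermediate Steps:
o(K) = -K (o(K) = K*(-1) = -K)
h(b, c) = c*b² (h(b, c) = (b*b)*c - 1*0 = b²*c + 0 = c*b² + 0 = c*b²)
(((2 + 2) - 10)*(u*(-5) - 4))*h(-3, 5) = (((2 + 2) - 10)*(4*(-5) - 4))*(5*(-3)²) = ((4 - 10)*(-20 - 4))*(5*9) = -6*(-24)*45 = 144*45 = 6480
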